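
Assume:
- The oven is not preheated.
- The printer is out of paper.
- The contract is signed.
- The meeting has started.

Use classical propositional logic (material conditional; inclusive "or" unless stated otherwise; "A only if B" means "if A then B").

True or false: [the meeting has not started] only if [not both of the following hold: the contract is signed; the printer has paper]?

True

Let L = "the meeting has started" (True), V = "the contract is signed" (True), K = "the printer has paper" (False).
Parsed as not L -> (V nand K)

not L = not True = False
V nand K = True nand False = True
not L -> (V nand K) = False -> True = True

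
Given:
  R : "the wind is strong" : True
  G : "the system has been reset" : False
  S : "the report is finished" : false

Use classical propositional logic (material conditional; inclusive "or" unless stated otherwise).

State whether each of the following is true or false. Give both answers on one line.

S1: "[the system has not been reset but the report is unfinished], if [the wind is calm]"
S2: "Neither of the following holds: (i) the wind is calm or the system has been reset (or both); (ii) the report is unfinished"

S1: Formalization: ¬R → (¬G ∧ ¬S)

¬R = ¬T = F
¬G = ¬F = T
¬S = ¬F = T
¬G ∧ ¬S = T ∧ T = T
¬R → (¬G ∧ ¬S) = F → T = T
So S1 is true.

S2: Formalization: (¬R ∨ G) ↓ ¬S

¬R = ¬T = F
¬R ∨ G = F ∨ F = F
¬S = ¬F = T
(¬R ∨ G) ↓ ¬S = F ↓ T = F
So S2 is false.

S1 true, S2 false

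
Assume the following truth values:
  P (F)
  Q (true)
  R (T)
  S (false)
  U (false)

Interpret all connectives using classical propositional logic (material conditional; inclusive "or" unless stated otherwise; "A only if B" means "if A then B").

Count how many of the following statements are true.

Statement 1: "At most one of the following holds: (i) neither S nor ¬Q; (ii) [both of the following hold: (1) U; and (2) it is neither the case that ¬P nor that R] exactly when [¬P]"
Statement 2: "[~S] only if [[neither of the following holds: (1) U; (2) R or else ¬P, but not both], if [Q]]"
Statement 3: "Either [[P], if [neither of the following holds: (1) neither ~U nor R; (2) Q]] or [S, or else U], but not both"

3

Statement 1: Formalization: (S ↓ ¬Q) ↑ ((U ∧ (¬P ↓ R)) ↔ ¬P)

¬Q = ¬T = F
S ↓ ¬Q = F ↓ F = T
¬P = ¬F = T
¬P ↓ R = T ↓ T = F
U ∧ (¬P ↓ R) = F ∧ F = F
¬P = ¬F = T
(U ∧ (¬P ↓ R)) ↔ ¬P = F ↔ T = F
(S ↓ ¬Q) ↑ ((U ∧ (¬P ↓ R)) ↔ ¬P) = T ↑ F = T
So Statement 1 is true.

Statement 2: In symbols: ¬S → (Q → (U ↓ (R ⊕ ¬P)))

¬S = ¬F = T
¬P = ¬F = T
R ⊕ ¬P = T ⊕ T = F
U ↓ (R ⊕ ¬P) = F ↓ F = T
Q → (U ↓ (R ⊕ ¬P)) = T → T = T
¬S → (Q → (U ↓ (R ⊕ ¬P))) = T → T = T
Hence Statement 2 is true.

Statement 3: Parsed as (((¬U ↓ R) ↓ Q) → P) ⊕ (S ∨ U)

¬U = ¬F = T
¬U ↓ R = T ↓ T = F
(¬U ↓ R) ↓ Q = F ↓ T = F
((¬U ↓ R) ↓ Q) → P = F → F = T
S ∨ U = F ∨ F = F
(((¬U ↓ R) ↓ Q) → P) ⊕ (S ∨ U) = T ⊕ F = T
Hence Statement 3 is true.

Count: 3.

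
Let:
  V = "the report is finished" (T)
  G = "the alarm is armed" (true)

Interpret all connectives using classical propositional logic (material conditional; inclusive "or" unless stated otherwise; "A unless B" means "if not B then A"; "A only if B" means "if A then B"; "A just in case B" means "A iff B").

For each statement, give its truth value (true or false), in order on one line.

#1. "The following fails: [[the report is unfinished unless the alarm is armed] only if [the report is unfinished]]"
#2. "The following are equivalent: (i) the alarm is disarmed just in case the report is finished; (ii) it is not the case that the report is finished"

#1: In symbols: ~((~V | G) -> ~V)

~V = ~T = F
~V | G = F | T = T
~V = ~T = F
(~V | G) -> ~V = T -> F = F
~((~V | G) -> ~V) = ~F = T
Thus #1 is true.

#2: This is (~G <-> V) <-> ~V.

~G = ~T = F
~G <-> V = F <-> T = F
~V = ~T = F
(~G <-> V) <-> ~V = F <-> F = T
So #2 is true.

#1 True; #2 True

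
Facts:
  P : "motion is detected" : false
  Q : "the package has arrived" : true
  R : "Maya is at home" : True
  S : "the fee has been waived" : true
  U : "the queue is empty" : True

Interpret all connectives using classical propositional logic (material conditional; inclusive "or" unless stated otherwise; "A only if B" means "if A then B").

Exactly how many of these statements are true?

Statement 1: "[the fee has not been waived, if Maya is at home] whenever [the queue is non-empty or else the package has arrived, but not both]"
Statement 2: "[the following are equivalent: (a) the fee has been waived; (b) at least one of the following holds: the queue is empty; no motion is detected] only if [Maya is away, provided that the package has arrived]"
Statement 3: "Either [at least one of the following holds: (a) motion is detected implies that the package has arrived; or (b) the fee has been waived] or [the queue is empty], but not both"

0

Statement 1: This is (not U xor Q) -> (R -> not S).

not U = not True = False
not U xor Q = False xor True = True
not S = not True = False
R -> not S = True -> False = False
(not U xor Q) -> (R -> not S) = True -> False = False
So Statement 1 is false.

Statement 2: This is (S iff (U or not P)) -> (Q -> not R).

not P = not False = True
U or not P = True or True = True
S iff (U or not P) = True iff True = True
not R = not True = False
Q -> not R = True -> False = False
(S iff (U or not P)) -> (Q -> not R) = True -> False = False
Hence Statement 2 is false.

Statement 3: This is ((P -> Q) or S) xor U.

P -> Q = False -> True = True
(P -> Q) or S = True or True = True
((P -> Q) or S) xor U = True xor True = False
Thus Statement 3 is false.

Count: 0.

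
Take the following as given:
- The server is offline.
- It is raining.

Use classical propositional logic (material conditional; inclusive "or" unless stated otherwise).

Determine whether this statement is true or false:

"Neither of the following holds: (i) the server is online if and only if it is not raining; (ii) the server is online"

Let P = "the server is online" (F), Q = "it is raining" (T).
Parsed as (P <-> ~Q) nor P

~Q = ~T = F
P <-> ~Q = F <-> F = T
(P <-> ~Q) nor P = T nor F = F

False.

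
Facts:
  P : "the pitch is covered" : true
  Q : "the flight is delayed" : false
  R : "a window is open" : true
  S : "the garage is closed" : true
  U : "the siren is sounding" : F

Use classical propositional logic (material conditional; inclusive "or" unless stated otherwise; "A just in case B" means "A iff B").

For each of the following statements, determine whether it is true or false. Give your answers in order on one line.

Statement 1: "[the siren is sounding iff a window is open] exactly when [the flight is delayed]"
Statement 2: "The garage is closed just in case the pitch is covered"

Statement 1 true / Statement 2 true

Statement 1: Parsed as (U <-> R) <-> Q

U <-> R = F <-> T = F
(U <-> R) <-> Q = F <-> F = T
Hence Statement 1 is true.

Statement 2: This is S <-> P.

S <-> P = T <-> T = T
So Statement 2 is true.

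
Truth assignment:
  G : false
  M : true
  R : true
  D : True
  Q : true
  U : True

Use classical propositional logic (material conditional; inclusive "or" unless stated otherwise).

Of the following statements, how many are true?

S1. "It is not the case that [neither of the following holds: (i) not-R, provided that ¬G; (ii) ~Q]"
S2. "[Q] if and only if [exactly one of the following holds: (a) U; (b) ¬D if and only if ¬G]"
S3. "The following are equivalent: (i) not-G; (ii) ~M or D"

S1: Parsed as ~((~G -> ~R) nor ~Q)

~G = ~F = T
~R = ~T = F
~G -> ~R = T -> F = F
~Q = ~T = F
(~G -> ~R) nor ~Q = F nor F = T
~((~G -> ~R) nor ~Q) = ~T = F
Hence S1 is false.

S2: Parsed as Q <-> (U xor (~D <-> ~G))

~D = ~T = F
~G = ~F = T
~D <-> ~G = F <-> T = F
U xor (~D <-> ~G) = T xor F = T
Q <-> (U xor (~D <-> ~G)) = T <-> T = T
So S2 is true.

S3: Formalization: ~G <-> (~M | D)

~G = ~F = T
~M = ~T = F
~M | D = F | T = T
~G <-> (~M | D) = T <-> T = T
So S3 is true.

True statements: 2.

2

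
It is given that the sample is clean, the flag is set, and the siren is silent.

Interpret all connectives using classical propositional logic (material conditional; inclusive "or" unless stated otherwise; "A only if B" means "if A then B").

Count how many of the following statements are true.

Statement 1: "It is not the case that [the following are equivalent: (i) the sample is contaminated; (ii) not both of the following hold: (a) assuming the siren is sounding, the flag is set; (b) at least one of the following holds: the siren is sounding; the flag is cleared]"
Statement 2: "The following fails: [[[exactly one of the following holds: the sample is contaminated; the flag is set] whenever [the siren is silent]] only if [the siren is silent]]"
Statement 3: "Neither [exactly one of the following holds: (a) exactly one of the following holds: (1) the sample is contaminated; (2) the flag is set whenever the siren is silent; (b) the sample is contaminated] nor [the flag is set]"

Let L = "the sample is contaminated" (False), Q = "the siren is sounding" (False), H = "the flag is set" (True).

Statement 1: In symbols: not (L iff ((Q -> H) nand (Q or not H)))

Q -> H = False -> True = True
not H = not True = False
Q or not H = False or False = False
(Q -> H) nand (Q or not H) = True nand False = True
L iff ((Q -> H) nand (Q or not H)) = False iff True = False
not (L iff ((Q -> H) nand (Q or not H))) = not False = True
So Statement 1 is true.

Statement 2: This is not ((not Q -> (L xor H)) -> not Q).

not Q = not False = True
L xor H = False xor True = True
not Q -> (L xor H) = True -> True = True
not Q = not False = True
(not Q -> (L xor H)) -> not Q = True -> True = True
not ((not Q -> (L xor H)) -> not Q) = not True = False
So Statement 2 is false.

Statement 3: Parsed as ((L xor (not Q -> H)) xor L) nor H

not Q = not False = True
not Q -> H = True -> True = True
L xor (not Q -> H) = False xor True = True
(L xor (not Q -> H)) xor L = True xor False = True
((L xor (not Q -> H)) xor L) nor H = True nor True = False
Hence Statement 3 is false.

1 of the 3 statements is true (Statement 1).

1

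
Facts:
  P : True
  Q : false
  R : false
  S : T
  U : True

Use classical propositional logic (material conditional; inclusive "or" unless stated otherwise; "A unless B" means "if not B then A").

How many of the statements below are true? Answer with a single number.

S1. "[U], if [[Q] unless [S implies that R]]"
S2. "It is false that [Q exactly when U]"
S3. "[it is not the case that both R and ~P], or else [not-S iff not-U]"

3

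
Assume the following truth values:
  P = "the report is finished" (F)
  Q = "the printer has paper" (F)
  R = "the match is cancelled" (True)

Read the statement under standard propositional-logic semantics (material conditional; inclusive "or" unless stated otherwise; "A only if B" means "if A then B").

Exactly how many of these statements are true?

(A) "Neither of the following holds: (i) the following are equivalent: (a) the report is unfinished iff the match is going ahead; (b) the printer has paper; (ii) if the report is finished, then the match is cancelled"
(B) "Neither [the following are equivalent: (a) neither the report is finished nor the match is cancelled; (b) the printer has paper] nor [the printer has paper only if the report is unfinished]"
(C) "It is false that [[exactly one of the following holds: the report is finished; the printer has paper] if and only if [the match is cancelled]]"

1

(A): This is ((~P <-> ~R) <-> Q) nor (P -> R).

~P = ~F = T
~R = ~T = F
~P <-> ~R = T <-> F = F
(~P <-> ~R) <-> Q = F <-> F = T
P -> R = F -> T = T
((~P <-> ~R) <-> Q) nor (P -> R) = T nor T = F
Hence (A) is false.

(B): In symbols: ((P nor R) <-> Q) nor (Q -> ~P)

P nor R = F nor T = F
(P nor R) <-> Q = F <-> F = T
~P = ~F = T
Q -> ~P = F -> T = T
((P nor R) <-> Q) nor (Q -> ~P) = T nor T = F
Hence (B) is false.

(C): In symbols: ~((P xor Q) <-> R)

P xor Q = F xor F = F
(P xor Q) <-> R = F <-> T = F
~((P xor Q) <-> R) = ~F = T
Thus (C) is true.

True statements: 1 ((C)).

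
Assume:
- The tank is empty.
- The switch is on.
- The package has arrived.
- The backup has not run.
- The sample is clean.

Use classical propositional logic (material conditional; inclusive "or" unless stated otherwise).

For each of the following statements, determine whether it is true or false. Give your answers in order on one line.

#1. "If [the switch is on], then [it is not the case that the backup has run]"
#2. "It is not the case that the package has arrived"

Let Q = "the switch is on" (T), S = "the backup has run" (F), R = "the package has arrived" (T).

#1: Parsed as Q → ¬S

¬S = ¬F = T
Q → ¬S = T → T = T
Hence #1 is true.

#2: In symbols: ¬R

¬R = ¬T = F
Hence #2 is false.

#1 true / #2 false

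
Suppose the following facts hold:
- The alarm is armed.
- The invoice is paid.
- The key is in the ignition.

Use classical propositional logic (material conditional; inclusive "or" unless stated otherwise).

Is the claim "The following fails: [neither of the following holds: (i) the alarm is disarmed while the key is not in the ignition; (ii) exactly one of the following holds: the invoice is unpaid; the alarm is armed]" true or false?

Let N = "the alarm is armed" (T), U = "the key is in the ignition" (T), L = "the invoice is paid" (T).
This is ¬((¬N ∧ ¬U) ↓ (¬L ⊕ N)).

¬N = ¬T = F
¬U = ¬T = F
¬N ∧ ¬U = F ∧ F = F
¬L = ¬T = F
¬L ⊕ N = F ⊕ T = T
(¬N ∧ ¬U) ↓ (¬L ⊕ N) = F ↓ T = F
¬((¬N ∧ ¬U) ↓ (¬L ⊕ N)) = ¬F = T

True.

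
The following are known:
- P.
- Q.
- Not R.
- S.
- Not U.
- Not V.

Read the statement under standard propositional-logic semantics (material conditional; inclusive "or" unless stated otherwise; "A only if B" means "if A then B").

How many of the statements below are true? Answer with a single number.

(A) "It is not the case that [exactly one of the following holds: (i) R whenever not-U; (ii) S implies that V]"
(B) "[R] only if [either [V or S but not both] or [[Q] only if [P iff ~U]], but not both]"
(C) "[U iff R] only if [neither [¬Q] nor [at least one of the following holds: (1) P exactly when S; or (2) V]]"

(A): This is ¬((¬U → R) ⊕ (S → V)).

¬U = ¬F = T
¬U → R = T → F = F
S → V = T → F = F
(¬U → R) ⊕ (S → V) = F ⊕ F = F
¬((¬U → R) ⊕ (S → V)) = ¬F = T
Thus (A) is true.

(B): Formalization: R → ((V ⊕ S) ⊕ (Q → (P ↔ ¬U)))

V ⊕ S = F ⊕ T = T
¬U = ¬F = T
P ↔ ¬U = T ↔ T = T
Q → (P ↔ ¬U) = T → T = T
(V ⊕ S) ⊕ (Q → (P ↔ ¬U)) = T ⊕ T = F
R → ((V ⊕ S) ⊕ (Q → (P ↔ ¬U))) = F → F = T
Thus (B) is true.

(C): In symbols: (U ↔ R) → (¬Q ↓ ((P ↔ S) ∨ V))

U ↔ R = F ↔ F = T
¬Q = ¬T = F
P ↔ S = T ↔ T = T
(P ↔ S) ∨ V = T ∨ F = T
¬Q ↓ ((P ↔ S) ∨ V) = F ↓ T = F
(U ↔ R) → (¬Q ↓ ((P ↔ S) ∨ V)) = T → F = F
Hence (C) is false.

True statements: 2 ((A), (B)).

2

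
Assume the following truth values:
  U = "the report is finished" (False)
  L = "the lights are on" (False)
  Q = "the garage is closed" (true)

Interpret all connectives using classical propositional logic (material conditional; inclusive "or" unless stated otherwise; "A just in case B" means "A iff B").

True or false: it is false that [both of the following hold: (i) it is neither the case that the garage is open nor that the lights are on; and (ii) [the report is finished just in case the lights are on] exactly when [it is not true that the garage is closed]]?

Values: Q=T, L=F, U=F.
Parsed as ¬((¬Q ↓ L) ∧ ((U ↔ L) ↔ ¬Q))

¬Q = ¬T = F
¬Q ↓ L = F ↓ F = T
U ↔ L = F ↔ F = T
¬Q = ¬T = F
(U ↔ L) ↔ ¬Q = T ↔ F = F
(¬Q ↓ L) ∧ ((U ↔ L) ↔ ¬Q) = T ∧ F = F
¬((¬Q ↓ L) ∧ ((U ↔ L) ↔ ¬Q)) = ¬F = T

True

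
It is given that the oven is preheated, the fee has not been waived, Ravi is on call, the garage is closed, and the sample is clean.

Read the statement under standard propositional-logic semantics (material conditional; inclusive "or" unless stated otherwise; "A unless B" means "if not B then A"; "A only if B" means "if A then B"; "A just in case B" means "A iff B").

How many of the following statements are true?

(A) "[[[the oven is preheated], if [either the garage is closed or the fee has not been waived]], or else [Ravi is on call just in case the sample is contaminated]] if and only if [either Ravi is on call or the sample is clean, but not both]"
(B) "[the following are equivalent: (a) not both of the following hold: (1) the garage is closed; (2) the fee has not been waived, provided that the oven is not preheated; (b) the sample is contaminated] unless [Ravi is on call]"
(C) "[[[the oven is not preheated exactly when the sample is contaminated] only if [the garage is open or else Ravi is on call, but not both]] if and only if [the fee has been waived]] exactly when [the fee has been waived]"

2

Let D = "the garage is closed" (T), K = "the fee has been waived" (F), Q = "the oven is preheated" (T), G = "Ravi is on call" (T), V = "the sample is contaminated" (F).

(A): This is (((D | ~K) -> Q) | (G <-> V)) <-> (G xor ~V).

~K = ~F = T
D | ~K = T | T = T
(D | ~K) -> Q = T -> T = T
G <-> V = T <-> F = F
((D | ~K) -> Q) | (G <-> V) = T | F = T
~V = ~F = T
G xor ~V = T xor T = F
(((D | ~K) -> Q) | (G <-> V)) <-> (G xor ~V) = T <-> F = F
So (A) is false.

(B): This is ((D nand (~Q -> ~K)) <-> V) | G.

~Q = ~T = F
~K = ~F = T
~Q -> ~K = F -> T = T
D nand (~Q -> ~K) = T nand T = F
(D nand (~Q -> ~K)) <-> V = F <-> F = T
((D nand (~Q -> ~K)) <-> V) | G = T | T = T
Thus (B) is true.

(C): Formalization: (((~Q <-> V) -> (~D xor G)) <-> K) <-> K

~Q = ~T = F
~Q <-> V = F <-> F = T
~D = ~T = F
~D xor G = F xor T = T
(~Q <-> V) -> (~D xor G) = T -> T = T
((~Q <-> V) -> (~D xor G)) <-> K = T <-> F = F
(((~Q <-> V) -> (~D xor G)) <-> K) <-> K = F <-> F = T
Thus (C) is true.

Count: 2.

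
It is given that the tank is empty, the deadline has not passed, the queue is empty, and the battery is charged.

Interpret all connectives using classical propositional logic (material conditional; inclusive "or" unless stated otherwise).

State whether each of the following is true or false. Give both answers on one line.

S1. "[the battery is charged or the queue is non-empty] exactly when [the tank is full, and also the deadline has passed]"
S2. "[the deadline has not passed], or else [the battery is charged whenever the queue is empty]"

Let S = "the battery is charged" (T), R = "the queue is empty" (T), P = "the tank is full" (F), Q = "the deadline has passed" (F).

S1: In symbols: (S | ~R) <-> (P & Q)

~R = ~T = F
S | ~R = T | F = T
P & Q = F & F = F
(S | ~R) <-> (P & Q) = T <-> F = F
Hence S1 is false.

S2: Parsed as ~Q | (R -> S)

~Q = ~F = T
R -> S = T -> T = T
~Q | (R -> S) = T | T = T
So S2 is true.

S1 F / S2 T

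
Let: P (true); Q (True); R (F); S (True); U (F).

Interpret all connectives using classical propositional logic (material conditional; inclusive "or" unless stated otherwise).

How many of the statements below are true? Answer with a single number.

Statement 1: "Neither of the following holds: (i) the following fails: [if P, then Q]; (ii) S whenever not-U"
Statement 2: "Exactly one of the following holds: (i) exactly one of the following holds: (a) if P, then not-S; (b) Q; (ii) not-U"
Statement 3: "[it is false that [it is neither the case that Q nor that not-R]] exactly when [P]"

1

Statement 1: Parsed as ¬(P → Q) ↓ (¬U → S)

P → Q = T → T = T
¬(P → Q) = ¬T = F
¬U = ¬F = T
¬U → S = T → T = T
¬(P → Q) ↓ (¬U → S) = F ↓ T = F
Hence Statement 1 is false.

Statement 2: In symbols: ((P → ¬S) ⊕ Q) ⊕ ¬U

¬S = ¬T = F
P → ¬S = T → F = F
(P → ¬S) ⊕ Q = F ⊕ T = T
¬U = ¬F = T
((P → ¬S) ⊕ Q) ⊕ ¬U = T ⊕ T = F
Thus Statement 2 is false.

Statement 3: Formalization: ¬(Q ↓ ¬R) ↔ P

¬R = ¬F = T
Q ↓ ¬R = T ↓ T = F
¬(Q ↓ ¬R) = ¬F = T
¬(Q ↓ ¬R) ↔ P = T ↔ T = T
Thus Statement 3 is true.

True statements: 1.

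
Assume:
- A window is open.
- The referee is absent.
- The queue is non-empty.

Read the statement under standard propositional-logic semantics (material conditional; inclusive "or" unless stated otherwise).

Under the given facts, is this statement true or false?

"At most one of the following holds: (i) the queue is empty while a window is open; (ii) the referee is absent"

Let R = "the queue is empty" (F), P = "a window is open" (T), Q = "the referee is present" (F).
Formalization: (R ∧ P) ↑ ¬Q

R ∧ P = F ∧ T = F
¬Q = ¬F = T
(R ∧ P) ↑ ¬Q = F ↑ T = T

true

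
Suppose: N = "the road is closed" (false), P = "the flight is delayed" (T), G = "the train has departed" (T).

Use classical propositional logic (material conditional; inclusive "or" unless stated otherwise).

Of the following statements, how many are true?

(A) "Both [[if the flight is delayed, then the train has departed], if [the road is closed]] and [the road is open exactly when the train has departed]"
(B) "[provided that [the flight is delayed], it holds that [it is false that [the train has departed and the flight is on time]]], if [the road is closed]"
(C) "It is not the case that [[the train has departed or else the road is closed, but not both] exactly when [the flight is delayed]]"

(A): In symbols: (N -> (P -> G)) and (not N iff G)

P -> G = True -> True = True
N -> (P -> G) = False -> True = True
not N = not False = True
not N iff G = True iff True = True
(N -> (P -> G)) and (not N iff G) = True and True = True
Thus (A) is true.

(B): Parsed as N -> (P -> not (G and not P))

not P = not True = False
G and not P = True and False = False
not (G and not P) = not False = True
P -> not (G and not P) = True -> True = True
N -> (P -> not (G and not P)) = False -> True = True
Thus (B) is true.

(C): Formalization: not ((G xor N) iff P)

G xor N = True xor False = True
(G xor N) iff P = True iff True = True
not ((G xor N) iff P) = not True = False
So (C) is false.

2 of the 3 statements are true.

2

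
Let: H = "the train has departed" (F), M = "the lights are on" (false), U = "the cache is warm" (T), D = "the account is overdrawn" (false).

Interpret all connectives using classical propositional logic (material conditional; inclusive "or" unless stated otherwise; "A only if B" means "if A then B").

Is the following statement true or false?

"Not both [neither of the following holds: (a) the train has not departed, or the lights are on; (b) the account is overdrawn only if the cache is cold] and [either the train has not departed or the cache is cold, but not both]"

True.

Parsed as ((¬H ∨ M) ↓ (D → ¬U)) ↑ (¬H ⊕ ¬U)

¬H = ¬F = T
¬H ∨ M = T ∨ F = T
¬U = ¬T = F
D → ¬U = F → F = T
(¬H ∨ M) ↓ (D → ¬U) = T ↓ T = F
¬H = ¬F = T
¬U = ¬T = F
¬H ⊕ ¬U = T ⊕ F = T
((¬H ∨ M) ↓ (D → ¬U)) ↑ (¬H ⊕ ¬U) = F ↑ T = T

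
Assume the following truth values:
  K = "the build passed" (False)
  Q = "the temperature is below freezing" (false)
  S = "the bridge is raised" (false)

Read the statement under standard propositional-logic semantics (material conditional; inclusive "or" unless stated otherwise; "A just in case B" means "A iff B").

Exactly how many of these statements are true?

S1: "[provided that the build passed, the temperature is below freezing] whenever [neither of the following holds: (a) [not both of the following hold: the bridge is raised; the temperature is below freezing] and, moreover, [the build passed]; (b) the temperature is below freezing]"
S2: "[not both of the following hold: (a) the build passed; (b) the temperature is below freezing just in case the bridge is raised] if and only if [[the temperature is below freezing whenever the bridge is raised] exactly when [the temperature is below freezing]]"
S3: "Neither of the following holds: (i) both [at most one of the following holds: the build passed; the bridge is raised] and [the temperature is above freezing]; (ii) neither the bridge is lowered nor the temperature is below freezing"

S1: Parsed as (((S nand Q) and K) nor Q) -> (K -> Q)

S nand Q = False nand False = True
(S nand Q) and K = True and False = False
((S nand Q) and K) nor Q = False nor False = True
K -> Q = False -> False = True
(((S nand Q) and K) nor Q) -> (K -> Q) = True -> True = True
Thus S1 is true.

S2: Formalization: (K nand (Q iff S)) iff ((S -> Q) iff Q)

Q iff S = False iff False = True
K nand (Q iff S) = False nand True = True
S -> Q = False -> False = True
(S -> Q) iff Q = True iff False = False
(K nand (Q iff S)) iff ((S -> Q) iff Q) = True iff False = False
Thus S2 is false.

S3: Formalization: ((K nand S) and not Q) nor (not S nor Q)

K nand S = False nand False = True
not Q = not False = True
(K nand S) and not Q = True and True = True
not S = not False = True
not S nor Q = True nor False = False
((K nand S) and not Q) nor (not S nor Q) = True nor False = False
So S3 is false.

True statements: 1 (S1).

1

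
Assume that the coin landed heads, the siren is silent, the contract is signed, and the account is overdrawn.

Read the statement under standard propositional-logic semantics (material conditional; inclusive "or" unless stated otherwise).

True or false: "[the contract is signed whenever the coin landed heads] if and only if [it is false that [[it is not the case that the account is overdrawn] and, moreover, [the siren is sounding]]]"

The statement is true.

Let P = "the coin landed heads" (True), R = "the contract is signed" (True), S = "the account is overdrawn" (True), Q = "the siren is sounding" (False).
This is (P -> R) iff not (not S and Q).

P -> R = True -> True = True
not S = not True = False
not S and Q = False and False = False
not (not S and Q) = not False = True
(P -> R) iff not (not S and Q) = True iff True = True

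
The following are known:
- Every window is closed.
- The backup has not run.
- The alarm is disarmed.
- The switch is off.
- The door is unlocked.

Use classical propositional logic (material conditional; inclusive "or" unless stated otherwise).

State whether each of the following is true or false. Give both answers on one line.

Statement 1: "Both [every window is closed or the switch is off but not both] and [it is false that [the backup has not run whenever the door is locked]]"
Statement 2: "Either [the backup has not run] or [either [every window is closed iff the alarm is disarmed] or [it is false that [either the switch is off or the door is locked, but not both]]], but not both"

Statement 1 F; Statement 2 F

Let N = "a window is open" (False), V = "the switch is on" (False), P = "the door is locked" (False), W = "the backup has run" (False), U = "the alarm is armed" (False).

Statement 1: Parsed as (not N xor not V) and not (P -> not W)

not N = not False = True
not V = not False = True
not N xor not V = True xor True = False
not W = not False = True
P -> not W = False -> True = True
not (P -> not W) = not True = False
(not N xor not V) and not (P -> not W) = False and False = False
So Statement 1 is false.

Statement 2: Parsed as not W xor ((not N iff not U) or not (not V xor P))

not W = not False = True
not N = not False = True
not U = not False = True
not N iff not U = True iff True = True
not V = not False = True
not V xor P = True xor False = True
not (not V xor P) = not True = False
(not N iff not U) or not (not V xor P) = True or False = True
not W xor ((not N iff not U) or not (not V xor P)) = True xor True = False
Thus Statement 2 is false.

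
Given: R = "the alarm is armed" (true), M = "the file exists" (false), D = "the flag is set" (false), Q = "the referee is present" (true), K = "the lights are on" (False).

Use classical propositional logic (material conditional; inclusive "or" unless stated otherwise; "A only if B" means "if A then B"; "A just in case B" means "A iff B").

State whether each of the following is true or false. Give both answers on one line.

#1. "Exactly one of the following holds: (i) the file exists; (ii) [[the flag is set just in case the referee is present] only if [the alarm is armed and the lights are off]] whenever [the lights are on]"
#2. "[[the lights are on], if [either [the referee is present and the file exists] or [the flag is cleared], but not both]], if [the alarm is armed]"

#1 T, #2 F

#1: Formalization: M ⊕ (K → ((D ↔ Q) → (R ∧ ¬K)))

D ↔ Q = F ↔ T = F
¬K = ¬F = T
R ∧ ¬K = T ∧ T = T
(D ↔ Q) → (R ∧ ¬K) = F → T = T
K → ((D ↔ Q) → (R ∧ ¬K)) = F → T = T
M ⊕ (K → ((D ↔ Q) → (R ∧ ¬K))) = F ⊕ T = T
So #1 is true.

#2: Formalization: R → (((Q ∧ M) ⊕ ¬D) → K)

Q ∧ M = T ∧ F = F
¬D = ¬F = T
(Q ∧ M) ⊕ ¬D = F ⊕ T = T
((Q ∧ M) ⊕ ¬D) → K = T → F = F
R → (((Q ∧ M) ⊕ ¬D) → K) = T → F = F
So #2 is false.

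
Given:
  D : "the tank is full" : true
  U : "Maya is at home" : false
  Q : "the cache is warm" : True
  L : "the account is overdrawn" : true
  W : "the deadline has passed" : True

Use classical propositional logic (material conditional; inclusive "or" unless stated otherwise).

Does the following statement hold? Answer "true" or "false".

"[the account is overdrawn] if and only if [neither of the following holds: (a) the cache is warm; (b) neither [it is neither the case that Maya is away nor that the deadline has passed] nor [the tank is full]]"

In symbols: L <-> (Q nor ((~U nor W) nor D))

~U = ~F = T
~U nor W = T nor T = F
(~U nor W) nor D = F nor T = F
Q nor ((~U nor W) nor D) = T nor F = F
L <-> (Q nor ((~U nor W) nor D)) = T <-> F = F

The statement is false.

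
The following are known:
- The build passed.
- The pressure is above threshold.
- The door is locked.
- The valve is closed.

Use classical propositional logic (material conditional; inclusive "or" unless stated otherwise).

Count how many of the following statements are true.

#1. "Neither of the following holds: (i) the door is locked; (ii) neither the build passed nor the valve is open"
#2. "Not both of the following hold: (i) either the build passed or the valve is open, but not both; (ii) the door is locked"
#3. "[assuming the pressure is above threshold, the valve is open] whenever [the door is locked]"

Let R = "the door is locked" (T), P = "the build passed" (T), S = "the valve is open" (F), Q = "the pressure is above threshold" (T).

#1: This is R ↓ (P ↓ S).

P ↓ S = T ↓ F = F
R ↓ (P ↓ S) = T ↓ F = F
Hence #1 is false.

#2: This is (P ⊕ S) ↑ R.

P ⊕ S = T ⊕ F = T
(P ⊕ S) ↑ R = T ↑ T = F
Hence #2 is false.

#3: In symbols: R → (Q → S)

Q → S = T → F = F
R → (Q → S) = T → F = F
So #3 is false.

Count: 0.

0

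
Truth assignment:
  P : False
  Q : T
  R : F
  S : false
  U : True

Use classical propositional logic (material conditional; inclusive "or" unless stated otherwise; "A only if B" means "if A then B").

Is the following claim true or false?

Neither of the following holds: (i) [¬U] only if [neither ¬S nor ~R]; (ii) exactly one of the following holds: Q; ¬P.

The statement is false.

Parsed as (¬U → (¬S ↓ ¬R)) ↓ (Q ⊕ ¬P)

¬U = ¬T = F
¬S = ¬F = T
¬R = ¬F = T
¬S ↓ ¬R = T ↓ T = F
¬U → (¬S ↓ ¬R) = F → F = T
¬P = ¬F = T
Q ⊕ ¬P = T ⊕ T = F
(¬U → (¬S ↓ ¬R)) ↓ (Q ⊕ ¬P) = T ↓ F = F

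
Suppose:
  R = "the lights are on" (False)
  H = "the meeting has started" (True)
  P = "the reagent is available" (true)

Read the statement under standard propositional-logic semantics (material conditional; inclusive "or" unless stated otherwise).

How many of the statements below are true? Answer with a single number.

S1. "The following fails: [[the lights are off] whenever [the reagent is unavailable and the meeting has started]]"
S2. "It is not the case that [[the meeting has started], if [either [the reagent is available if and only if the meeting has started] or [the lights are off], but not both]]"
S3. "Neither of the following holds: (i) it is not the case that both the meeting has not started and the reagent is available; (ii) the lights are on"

S1: This is not ((not P and H) -> not R).

not P = not True = False
not P and H = False and True = False
not R = not False = True
(not P and H) -> not R = False -> True = True
not ((not P and H) -> not R) = not True = False
Hence S1 is false.

S2: This is not (((P iff H) xor not R) -> H).

P iff H = True iff True = True
not R = not False = True
(P iff H) xor not R = True xor True = False
((P iff H) xor not R) -> H = False -> True = True
not (((P iff H) xor not R) -> H) = not True = False
Thus S2 is false.

S3: Parsed as (not H nand P) nor R

not H = not True = False
not H nand P = False nand True = True
(not H nand P) nor R = True nor False = False
So S3 is false.

Count: 0.

0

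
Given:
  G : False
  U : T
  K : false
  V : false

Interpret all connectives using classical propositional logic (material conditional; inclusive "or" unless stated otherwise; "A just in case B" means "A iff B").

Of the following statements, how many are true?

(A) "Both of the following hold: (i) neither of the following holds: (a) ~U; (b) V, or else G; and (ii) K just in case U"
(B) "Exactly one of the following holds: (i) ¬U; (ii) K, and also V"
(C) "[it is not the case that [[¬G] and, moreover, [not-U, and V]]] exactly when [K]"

0

(A): In symbols: (not U nor (V or G)) and (K iff U)

not U = not True = False
V or G = False or False = False
not U nor (V or G) = False nor False = True
K iff U = False iff True = False
(not U nor (V or G)) and (K iff U) = True and False = False
So (A) is false.

(B): Formalization: not U xor (K and V)

not U = not True = False
K and V = False and False = False
not U xor (K and V) = False xor False = False
So (B) is false.

(C): This is not (not G and (not U and V)) iff K.

not G = not False = True
not U = not True = False
not U and V = False and False = False
not G and (not U and V) = True and False = False
not (not G and (not U and V)) = not False = True
not (not G and (not U and V)) iff K = True iff False = False
Hence (C) is false.

Count: 0.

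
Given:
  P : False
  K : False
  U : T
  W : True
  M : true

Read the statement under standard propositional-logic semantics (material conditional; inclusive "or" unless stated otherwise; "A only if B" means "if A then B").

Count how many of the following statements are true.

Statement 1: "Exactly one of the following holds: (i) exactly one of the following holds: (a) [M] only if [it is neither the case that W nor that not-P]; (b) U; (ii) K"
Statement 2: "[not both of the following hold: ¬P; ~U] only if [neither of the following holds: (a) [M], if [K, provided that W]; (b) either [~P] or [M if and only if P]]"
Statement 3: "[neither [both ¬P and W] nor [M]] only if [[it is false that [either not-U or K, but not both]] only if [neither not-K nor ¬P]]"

Statement 1: In symbols: ((M -> (W nor ~P)) xor U) xor K

~P = ~F = T
W nor ~P = T nor T = F
M -> (W nor ~P) = T -> F = F
(M -> (W nor ~P)) xor U = F xor T = T
((M -> (W nor ~P)) xor U) xor K = T xor F = T
Hence Statement 1 is true.

Statement 2: Parsed as (~P nand ~U) -> (((W -> K) -> M) nor (~P | (M <-> P)))

~P = ~F = T
~U = ~T = F
~P nand ~U = T nand F = T
W -> K = T -> F = F
(W -> K) -> M = F -> T = T
~P = ~F = T
M <-> P = T <-> F = F
~P | (M <-> P) = T | F = T
((W -> K) -> M) nor (~P | (M <-> P)) = T nor T = F
(~P nand ~U) -> (((W -> K) -> M) nor (~P | (M <-> P))) = T -> F = F
So Statement 2 is false.

Statement 3: In symbols: ((~P & W) nor M) -> (~(~U xor K) -> (~K nor ~P))

~P = ~F = T
~P & W = T & T = T
(~P & W) nor M = T nor T = F
~U = ~T = F
~U xor K = F xor F = F
~(~U xor K) = ~F = T
~K = ~F = T
~P = ~F = T
~K nor ~P = T nor T = F
~(~U xor K) -> (~K nor ~P) = T -> F = F
((~P & W) nor M) -> (~(~U xor K) -> (~K nor ~P)) = F -> F = T
So Statement 3 is true.

True statements: 2 (Statement 1, Statement 3).

2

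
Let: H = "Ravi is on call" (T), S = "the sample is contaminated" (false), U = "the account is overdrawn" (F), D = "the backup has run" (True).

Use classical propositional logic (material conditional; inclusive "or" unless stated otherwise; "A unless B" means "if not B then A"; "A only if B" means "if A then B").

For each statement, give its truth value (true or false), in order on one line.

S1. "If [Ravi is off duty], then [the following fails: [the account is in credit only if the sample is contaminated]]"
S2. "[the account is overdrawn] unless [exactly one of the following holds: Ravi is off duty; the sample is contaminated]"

S1 True / S2 False

S1: In symbols: ¬H → ¬(¬U → S)

¬H = ¬T = F
¬U = ¬F = T
¬U → S = T → F = F
¬(¬U → S) = ¬F = T
¬H → ¬(¬U → S) = F → T = T
Hence S1 is true.

S2: Formalization: U ∨ (¬H ⊕ S)

¬H = ¬T = F
¬H ⊕ S = F ⊕ F = F
U ∨ (¬H ⊕ S) = F ∨ F = F
Thus S2 is false.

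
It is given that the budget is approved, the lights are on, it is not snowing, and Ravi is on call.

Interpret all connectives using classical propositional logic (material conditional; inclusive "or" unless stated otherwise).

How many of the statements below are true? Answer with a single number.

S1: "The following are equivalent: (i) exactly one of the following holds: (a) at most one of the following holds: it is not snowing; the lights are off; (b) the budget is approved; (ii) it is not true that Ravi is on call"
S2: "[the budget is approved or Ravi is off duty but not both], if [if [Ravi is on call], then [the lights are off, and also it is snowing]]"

Let D = "it is snowing" (False), V = "the lights are on" (True), H = "the budget is approved" (True), U = "Ravi is on call" (True).

S1: This is ((not D nand not V) xor H) iff not U.

not D = not False = True
not V = not True = False
not D nand not V = True nand False = True
(not D nand not V) xor H = True xor True = False
not U = not True = False
((not D nand not V) xor H) iff not U = False iff False = True
Hence S1 is true.

S2: Formalization: (U -> (not V and D)) -> (H xor not U)

not V = not True = False
not V and D = False and False = False
U -> (not V and D) = True -> False = False
not U = not True = False
H xor not U = True xor False = True
(U -> (not V and D)) -> (H xor not U) = False -> True = True
Hence S2 is true.

Count: 2.

2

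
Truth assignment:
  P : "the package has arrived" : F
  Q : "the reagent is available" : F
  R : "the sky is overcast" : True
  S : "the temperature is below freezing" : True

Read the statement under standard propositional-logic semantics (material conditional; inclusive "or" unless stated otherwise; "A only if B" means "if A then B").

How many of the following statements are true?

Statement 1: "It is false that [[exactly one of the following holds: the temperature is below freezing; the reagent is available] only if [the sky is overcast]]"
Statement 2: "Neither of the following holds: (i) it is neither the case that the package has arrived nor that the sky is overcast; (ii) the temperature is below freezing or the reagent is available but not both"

0

Statement 1: This is not ((S xor Q) -> R).

S xor Q = True xor False = True
(S xor Q) -> R = True -> True = True
not ((S xor Q) -> R) = not True = False
So Statement 1 is false.

Statement 2: This is (P nor R) nor (S xor Q).

P nor R = False nor True = False
S xor Q = True xor False = True
(P nor R) nor (S xor Q) = False nor True = False
So Statement 2 is false.

Count: 0.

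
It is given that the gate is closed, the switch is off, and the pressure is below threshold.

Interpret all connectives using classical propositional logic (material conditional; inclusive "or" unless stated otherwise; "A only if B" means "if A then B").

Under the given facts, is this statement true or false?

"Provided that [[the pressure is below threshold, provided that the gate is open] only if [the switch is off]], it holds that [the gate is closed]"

Let D = "the gate is open" (F), G = "the pressure is above threshold" (F), V = "the switch is on" (F).
Formalization: ((D → ¬G) → ¬V) → ¬D

¬G = ¬F = T
D → ¬G = F → T = T
¬V = ¬F = T
(D → ¬G) → ¬V = T → T = T
¬D = ¬F = T
((D → ¬G) → ¬V) → ¬D = T → T = T

True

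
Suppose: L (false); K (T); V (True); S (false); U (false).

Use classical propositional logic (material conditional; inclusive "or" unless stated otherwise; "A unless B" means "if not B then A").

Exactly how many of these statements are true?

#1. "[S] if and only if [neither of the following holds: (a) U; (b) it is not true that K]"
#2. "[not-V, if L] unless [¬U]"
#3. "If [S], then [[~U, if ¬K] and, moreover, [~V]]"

2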